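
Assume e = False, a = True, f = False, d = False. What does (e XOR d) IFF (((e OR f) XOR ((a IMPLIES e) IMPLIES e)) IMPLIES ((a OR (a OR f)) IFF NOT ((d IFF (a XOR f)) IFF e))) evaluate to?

True

e XOR d = False XOR False = False
e OR f = False OR False = False
a IMPLIES e = True IMPLIES False = False
(a IMPLIES e) IMPLIES e = False IMPLIES False = True
(e OR f) XOR ((a IMPLIES e) IMPLIES e) = False XOR True = True
a OR f = True OR False = True
a OR (a OR f) = True OR True = True
a XOR f = True XOR False = True
d IFF (a XOR f) = False IFF True = False
(d IFF (a XOR f)) IFF e = False IFF False = True
NOT ((d IFF (a XOR f)) IFF e) = NOT True = False
(a OR (a OR f)) IFF NOT ((d IFF (a XOR f)) IFF e) = True IFF False = False
((e OR f) XOR ((a IMPLIES e) IMPLIES e)) IMPLIES ((a OR (a OR f)) IFF NOT ((d IFF (a XOR f)) IFF e)) = True IMPLIES False = False
(e XOR d) IFF (((e OR f) XOR ((a IMPLIES e) IMPLIES e)) IMPLIES ((a OR (a OR f)) IFF NOT ((d IFF (a XOR f)) IFF e))) = False IFF False = True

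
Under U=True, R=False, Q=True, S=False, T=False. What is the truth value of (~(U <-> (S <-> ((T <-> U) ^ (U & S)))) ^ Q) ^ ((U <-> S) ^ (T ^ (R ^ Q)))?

False

Substituting U=True, R=False, Q=True, S=False, T=False:
T <-> U = False <-> True = False
U & S = True & False = False
(T <-> U) ^ (U & S) = False ^ False = False
S <-> ((T <-> U) ^ (U & S)) = False <-> False = True
U <-> (S <-> ((T <-> U) ^ (U & S))) = True <-> True = True
~(U <-> (S <-> ((T <-> U) ^ (U & S)))) = ~True = False
~(U <-> (S <-> ((T <-> U) ^ (U & S)))) ^ Q = False ^ True = True
U <-> S = True <-> False = False
R ^ Q = False ^ True = True
T ^ (R ^ Q) = False ^ True = True
(U <-> S) ^ (T ^ (R ^ Q)) = False ^ True = True
(~(U <-> (S <-> ((T <-> U) ^ (U & S)))) ^ Q) ^ ((U <-> S) ^ (T ^ (R ^ Q))) = True ^ True = False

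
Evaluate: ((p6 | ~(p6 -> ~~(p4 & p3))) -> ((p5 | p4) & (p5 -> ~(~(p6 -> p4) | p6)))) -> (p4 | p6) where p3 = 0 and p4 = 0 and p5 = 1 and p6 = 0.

0

p4 & p3 = 0 & 0 = 0
~(p4 & p3) = ~0 = 1
~~(p4 & p3) = ~1 = 0
p6 -> ~~(p4 & p3) = 0 -> 0 = 1
~(p6 -> ~~(p4 & p3)) = ~1 = 0
p6 | ~(p6 -> ~~(p4 & p3)) = 0 | 0 = 0
p5 | p4 = 1 | 0 = 1
p6 -> p4 = 0 -> 0 = 1
~(p6 -> p4) = ~1 = 0
~(p6 -> p4) | p6 = 0 | 0 = 0
~(~(p6 -> p4) | p6) = ~0 = 1
p5 -> ~(~(p6 -> p4) | p6) = 1 -> 1 = 1
(p5 | p4) & (p5 -> ~(~(p6 -> p4) | p6)) = 1 & 1 = 1
(p6 | ~(p6 -> ~~(p4 & p3))) -> ((p5 | p4) & (p5 -> ~(~(p6 -> p4) | p6))) = 0 -> 1 = 1
p4 | p6 = 0 | 0 = 0
((p6 | ~(p6 -> ~~(p4 & p3))) -> ((p5 | p4) & (p5 -> ~(~(p6 -> p4) | p6)))) -> (p4 | p6) = 1 -> 0 = 0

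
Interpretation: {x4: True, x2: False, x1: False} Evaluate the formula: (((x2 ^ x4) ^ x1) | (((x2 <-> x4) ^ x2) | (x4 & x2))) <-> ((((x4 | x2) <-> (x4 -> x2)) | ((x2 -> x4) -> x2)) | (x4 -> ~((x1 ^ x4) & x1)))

Substituting x4=True, x2=False, x1=False:
x2 ^ x4 = False ^ True = True
(x2 ^ x4) ^ x1 = True ^ False = True
x2 <-> x4 = False <-> True = False
(x2 <-> x4) ^ x2 = False ^ False = False
x4 & x2 = True & False = False
((x2 <-> x4) ^ x2) | (x4 & x2) = False | False = False
((x2 ^ x4) ^ x1) | (((x2 <-> x4) ^ x2) | (x4 & x2)) = True | False = True
x4 | x2 = True | False = True
x4 -> x2 = True -> False = False
(x4 | x2) <-> (x4 -> x2) = True <-> False = False
x2 -> x4 = False -> True = True
(x2 -> x4) -> x2 = True -> False = False
((x4 | x2) <-> (x4 -> x2)) | ((x2 -> x4) -> x2) = False | False = False
x1 ^ x4 = False ^ True = True
(x1 ^ x4) & x1 = True & False = False
~((x1 ^ x4) & x1) = ~False = True
x4 -> ~((x1 ^ x4) & x1) = True -> True = True
(((x4 | x2) <-> (x4 -> x2)) | ((x2 -> x4) -> x2)) | (x4 -> ~((x1 ^ x4) & x1)) = False | True = True
(((x2 ^ x4) ^ x1) | (((x2 <-> x4) ^ x2) | (x4 & x2))) <-> ((((x4 | x2) <-> (x4 -> x2)) | ((x2 -> x4) -> x2)) | (x4 -> ~((x1 ^ x4) & x1))) = True <-> True = True

True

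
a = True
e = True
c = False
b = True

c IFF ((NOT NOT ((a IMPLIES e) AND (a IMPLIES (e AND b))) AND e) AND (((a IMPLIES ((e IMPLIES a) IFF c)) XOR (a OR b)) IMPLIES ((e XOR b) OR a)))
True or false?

False

Substituting a=True, e=True, c=False, b=True:
a IMPLIES e = True IMPLIES True = True
e AND b = True AND True = True
a IMPLIES (e AND b) = True IMPLIES True = True
(a IMPLIES e) AND (a IMPLIES (e AND b)) = True AND True = True
NOT ((a IMPLIES e) AND (a IMPLIES (e AND b))) = NOT True = False
NOT NOT ((a IMPLIES e) AND (a IMPLIES (e AND b))) = NOT False = True
NOT NOT ((a IMPLIES e) AND (a IMPLIES (e AND b))) AND e = True AND True = True
e IMPLIES a = True IMPLIES True = True
(e IMPLIES a) IFF c = True IFF False = False
a IMPLIES ((e IMPLIES a) IFF c) = True IMPLIES False = False
a OR b = True OR True = True
(a IMPLIES ((e IMPLIES a) IFF c)) XOR (a OR b) = False XOR True = True
e XOR b = True XOR True = False
(e XOR b) OR a = False OR True = True
((a IMPLIES ((e IMPLIES a) IFF c)) XOR (a OR b)) IMPLIES ((e XOR b) OR a) = True IMPLIES True = True
(NOT NOT ((a IMPLIES e) AND (a IMPLIES (e AND b))) AND e) AND (((a IMPLIES ((e IMPLIES a) IFF c)) XOR (a OR b)) IMPLIES ((e XOR b) OR a)) = True AND True = True
c IFF ((NOT NOT ((a IMPLIES e) AND (a IMPLIES (e AND b))) AND e) AND (((a IMPLIES ((e IMPLIES a) IFF c)) XOR (a OR b)) IMPLIES ((e XOR b) OR a))) = False IFF True = False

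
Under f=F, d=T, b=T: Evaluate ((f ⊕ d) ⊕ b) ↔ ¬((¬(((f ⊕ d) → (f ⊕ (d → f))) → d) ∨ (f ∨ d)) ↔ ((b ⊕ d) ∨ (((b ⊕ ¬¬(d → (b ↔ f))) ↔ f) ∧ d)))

Substituting f=F, d=T, b=T:
f ⊕ d = F ⊕ T = T
(f ⊕ d) ⊕ b = T ⊕ T = F
f ⊕ d = F ⊕ T = T
d → f = T → F = F
f ⊕ (d → f) = F ⊕ F = F
(f ⊕ d) → (f ⊕ (d → f)) = T → F = F
((f ⊕ d) → (f ⊕ (d → f))) → d = F → T = T
¬(((f ⊕ d) → (f ⊕ (d → f))) → d) = ¬T = F
f ∨ d = F ∨ T = T
¬(((f ⊕ d) → (f ⊕ (d → f))) → d) ∨ (f ∨ d) = F ∨ T = T
b ⊕ d = T ⊕ T = F
b ↔ f = T ↔ F = F
d → (b ↔ f) = T → F = F
¬(d → (b ↔ f)) = ¬F = T
¬¬(d → (b ↔ f)) = ¬T = F
b ⊕ ¬¬(d → (b ↔ f)) = T ⊕ F = T
(b ⊕ ¬¬(d → (b ↔ f))) ↔ f = T ↔ F = F
((b ⊕ ¬¬(d → (b ↔ f))) ↔ f) ∧ d = F ∧ T = F
(b ⊕ d) ∨ (((b ⊕ ¬¬(d → (b ↔ f))) ↔ f) ∧ d) = F ∨ F = F
(¬(((f ⊕ d) → (f ⊕ (d → f))) → d) ∨ (f ∨ d)) ↔ ((b ⊕ d) ∨ (((b ⊕ ¬¬(d → (b ↔ f))) ↔ f) ∧ d)) = T ↔ F = F
¬((¬(((f ⊕ d) → (f ⊕ (d → f))) → d) ∨ (f ∨ d)) ↔ ((b ⊕ d) ∨ (((b ⊕ ¬¬(d → (b ↔ f))) ↔ f) ∧ d))) = ¬F = T
((f ⊕ d) ⊕ b) ↔ ¬((¬(((f ⊕ d) → (f ⊕ (d → f))) → d) ∨ (f ∨ d)) ↔ ((b ⊕ d) ∨ (((b ⊕ ¬¬(d → (b ↔ f))) ↔ f) ∧ d))) = F ↔ T = F

F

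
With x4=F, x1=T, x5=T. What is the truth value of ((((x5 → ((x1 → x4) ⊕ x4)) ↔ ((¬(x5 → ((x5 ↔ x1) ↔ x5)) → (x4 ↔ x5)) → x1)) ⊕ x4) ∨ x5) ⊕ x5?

F

x1 → x4 = T → F = F
(x1 → x4) ⊕ x4 = F ⊕ F = F
x5 → ((x1 → x4) ⊕ x4) = T → F = F
x5 ↔ x1 = T ↔ T = T
(x5 ↔ x1) ↔ x5 = T ↔ T = T
x5 → ((x5 ↔ x1) ↔ x5) = T → T = T
¬(x5 → ((x5 ↔ x1) ↔ x5)) = ¬T = F
x4 ↔ x5 = F ↔ T = F
¬(x5 → ((x5 ↔ x1) ↔ x5)) → (x4 ↔ x5) = F → F = T
(¬(x5 → ((x5 ↔ x1) ↔ x5)) → (x4 ↔ x5)) → x1 = T → T = T
(x5 → ((x1 → x4) ⊕ x4)) ↔ ((¬(x5 → ((x5 ↔ x1) ↔ x5)) → (x4 ↔ x5)) → x1) = F ↔ T = F
((x5 → ((x1 → x4) ⊕ x4)) ↔ ((¬(x5 → ((x5 ↔ x1) ↔ x5)) → (x4 ↔ x5)) → x1)) ⊕ x4 = F ⊕ F = F
(((x5 → ((x1 → x4) ⊕ x4)) ↔ ((¬(x5 → ((x5 ↔ x1) ↔ x5)) → (x4 ↔ x5)) → x1)) ⊕ x4) ∨ x5 = F ∨ T = T
((((x5 → ((x1 → x4) ⊕ x4)) ↔ ((¬(x5 → ((x5 ↔ x1) ↔ x5)) → (x4 ↔ x5)) → x1)) ⊕ x4) ∨ x5) ⊕ x5 = T ⊕ T = F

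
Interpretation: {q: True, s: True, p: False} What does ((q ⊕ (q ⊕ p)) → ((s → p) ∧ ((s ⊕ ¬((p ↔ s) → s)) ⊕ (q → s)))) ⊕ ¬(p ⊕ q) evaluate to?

True

q ⊕ p = True ⊕ False = True
q ⊕ (q ⊕ p) = True ⊕ True = False
s → p = True → False = False
p ↔ s = False ↔ True = False
(p ↔ s) → s = False → True = True
¬((p ↔ s) → s) = ¬True = False
s ⊕ ¬((p ↔ s) → s) = True ⊕ False = True
q → s = True → True = True
(s ⊕ ¬((p ↔ s) → s)) ⊕ (q → s) = True ⊕ True = False
(s → p) ∧ ((s ⊕ ¬((p ↔ s) → s)) ⊕ (q → s)) = False ∧ False = False
(q ⊕ (q ⊕ p)) → ((s → p) ∧ ((s ⊕ ¬((p ↔ s) → s)) ⊕ (q → s))) = False → False = True
p ⊕ q = False ⊕ True = True
¬(p ⊕ q) = ¬True = False
((q ⊕ (q ⊕ p)) → ((s → p) ∧ ((s ⊕ ¬((p ↔ s) → s)) ⊕ (q → s)))) ⊕ ¬(p ⊕ q) = True ⊕ False = True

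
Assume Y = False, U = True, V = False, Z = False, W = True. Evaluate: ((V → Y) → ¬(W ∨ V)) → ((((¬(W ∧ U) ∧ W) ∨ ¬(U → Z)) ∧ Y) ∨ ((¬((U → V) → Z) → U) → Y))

True

Substituting Y=False, U=True, V=False, Z=False, W=True:
V → Y = False → False = True
W ∨ V = True ∨ False = True
¬(W ∨ V) = ¬True = False
(V → Y) → ¬(W ∨ V) = True → False = False
W ∧ U = True ∧ True = True
¬(W ∧ U) = ¬True = False
¬(W ∧ U) ∧ W = False ∧ True = False
U → Z = True → False = False
¬(U → Z) = ¬False = True
(¬(W ∧ U) ∧ W) ∨ ¬(U → Z) = False ∨ True = True
((¬(W ∧ U) ∧ W) ∨ ¬(U → Z)) ∧ Y = True ∧ False = False
U → V = True → False = False
(U → V) → Z = False → False = True
¬((U → V) → Z) = ¬True = False
¬((U → V) → Z) → U = False → True = True
(¬((U → V) → Z) → U) → Y = True → False = False
(((¬(W ∧ U) ∧ W) ∨ ¬(U → Z)) ∧ Y) ∨ ((¬((U → V) → Z) → U) → Y) = False ∨ False = False
((V → Y) → ¬(W ∨ V)) → ((((¬(W ∧ U) ∧ W) ∨ ¬(U → Z)) ∧ Y) ∨ ((¬((U → V) → Z) → U) → Y)) = False → False = True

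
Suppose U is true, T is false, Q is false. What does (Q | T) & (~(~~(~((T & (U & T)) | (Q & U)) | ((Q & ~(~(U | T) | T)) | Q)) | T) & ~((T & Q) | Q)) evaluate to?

0

Substituting U=1, T=0, Q=0:
Q | T = 0 | 0 = 0
U & T = 1 & 0 = 0
T & (U & T) = 0 & 0 = 0
Q & U = 0 & 1 = 0
(T & (U & T)) | (Q & U) = 0 | 0 = 0
~((T & (U & T)) | (Q & U)) = ~0 = 1
U | T = 1 | 0 = 1
~(U | T) = ~1 = 0
~(U | T) | T = 0 | 0 = 0
~(~(U | T) | T) = ~0 = 1
Q & ~(~(U | T) | T) = 0 & 1 = 0
(Q & ~(~(U | T) | T)) | Q = 0 | 0 = 0
~((T & (U & T)) | (Q & U)) | ((Q & ~(~(U | T) | T)) | Q) = 1 | 0 = 1
~(~((T & (U & T)) | (Q & U)) | ((Q & ~(~(U | T) | T)) | Q)) = ~1 = 0
~~(~((T & (U & T)) | (Q & U)) | ((Q & ~(~(U | T) | T)) | Q)) = ~0 = 1
~~(~((T & (U & T)) | (Q & U)) | ((Q & ~(~(U | T) | T)) | Q)) | T = 1 | 0 = 1
~(~~(~((T & (U & T)) | (Q & U)) | ((Q & ~(~(U | T) | T)) | Q)) | T) = ~1 = 0
T & Q = 0 & 0 = 0
(T & Q) | Q = 0 | 0 = 0
~((T & Q) | Q) = ~0 = 1
~(~~(~((T & (U & T)) | (Q & U)) | ((Q & ~(~(U | T) | T)) | Q)) | T) & ~((T & Q) | Q) = 0 & 1 = 0
(Q | T) & (~(~~(~((T & (U & T)) | (Q & U)) | ((Q & ~(~(U | T) | T)) | Q)) | T) & ~((T & Q) | Q)) = 0 & 0 = 0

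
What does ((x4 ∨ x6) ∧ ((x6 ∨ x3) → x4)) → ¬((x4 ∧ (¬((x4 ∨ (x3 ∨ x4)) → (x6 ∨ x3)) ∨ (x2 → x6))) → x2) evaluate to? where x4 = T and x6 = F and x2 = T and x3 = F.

x4 ∨ x6 = T ∨ F = T
x6 ∨ x3 = F ∨ F = F
(x6 ∨ x3) → x4 = F → T = T
(x4 ∨ x6) ∧ ((x6 ∨ x3) → x4) = T ∧ T = T
x3 ∨ x4 = F ∨ T = T
x4 ∨ (x3 ∨ x4) = T ∨ T = T
x6 ∨ x3 = F ∨ F = F
(x4 ∨ (x3 ∨ x4)) → (x6 ∨ x3) = T → F = F
¬((x4 ∨ (x3 ∨ x4)) → (x6 ∨ x3)) = ¬F = T
x2 → x6 = T → F = F
¬((x4 ∨ (x3 ∨ x4)) → (x6 ∨ x3)) ∨ (x2 → x6) = T ∨ F = T
x4 ∧ (¬((x4 ∨ (x3 ∨ x4)) → (x6 ∨ x3)) ∨ (x2 → x6)) = T ∧ T = T
(x4 ∧ (¬((x4 ∨ (x3 ∨ x4)) → (x6 ∨ x3)) ∨ (x2 → x6))) → x2 = T → T = T
¬((x4 ∧ (¬((x4 ∨ (x3 ∨ x4)) → (x6 ∨ x3)) ∨ (x2 → x6))) → x2) = ¬T = F
((x4 ∨ x6) ∧ ((x6 ∨ x3) → x4)) → ¬((x4 ∧ (¬((x4 ∨ (x3 ∨ x4)) → (x6 ∨ x3)) ∨ (x2 → x6))) → x2) = T → F = F

F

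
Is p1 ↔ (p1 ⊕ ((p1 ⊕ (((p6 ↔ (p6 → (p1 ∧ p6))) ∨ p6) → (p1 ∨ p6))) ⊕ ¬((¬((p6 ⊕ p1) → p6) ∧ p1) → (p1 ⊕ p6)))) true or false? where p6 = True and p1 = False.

Substituting p6=True, p1=False:
p1 ∧ p6 = False ∧ True = False
p6 → (p1 ∧ p6) = True → False = False
p6 ↔ (p6 → (p1 ∧ p6)) = True ↔ False = False
(p6 ↔ (p6 → (p1 ∧ p6))) ∨ p6 = False ∨ True = True
p1 ∨ p6 = False ∨ True = True
((p6 ↔ (p6 → (p1 ∧ p6))) ∨ p6) → (p1 ∨ p6) = True → True = True
p1 ⊕ (((p6 ↔ (p6 → (p1 ∧ p6))) ∨ p6) → (p1 ∨ p6)) = False ⊕ True = True
p6 ⊕ p1 = True ⊕ False = True
(p6 ⊕ p1) → p6 = True → True = True
¬((p6 ⊕ p1) → p6) = ¬True = False
¬((p6 ⊕ p1) → p6) ∧ p1 = False ∧ False = False
p1 ⊕ p6 = False ⊕ True = True
(¬((p6 ⊕ p1) → p6) ∧ p1) → (p1 ⊕ p6) = False → True = True
¬((¬((p6 ⊕ p1) → p6) ∧ p1) → (p1 ⊕ p6)) = ¬True = False
(p1 ⊕ (((p6 ↔ (p6 → (p1 ∧ p6))) ∨ p6) → (p1 ∨ p6))) ⊕ ¬((¬((p6 ⊕ p1) → p6) ∧ p1) → (p1 ⊕ p6)) = True ⊕ False = True
p1 ⊕ ((p1 ⊕ (((p6 ↔ (p6 → (p1 ∧ p6))) ∨ p6) → (p1 ∨ p6))) ⊕ ¬((¬((p6 ⊕ p1) → p6) ∧ p1) → (p1 ⊕ p6))) = False ⊕ True = True
p1 ↔ (p1 ⊕ ((p1 ⊕ (((p6 ↔ (p6 → (p1 ∧ p6))) ∨ p6) → (p1 ∨ p6))) ⊕ ¬((¬((p6 ⊕ p1) → p6) ∧ p1) → (p1 ⊕ p6)))) = False ↔ True = False

False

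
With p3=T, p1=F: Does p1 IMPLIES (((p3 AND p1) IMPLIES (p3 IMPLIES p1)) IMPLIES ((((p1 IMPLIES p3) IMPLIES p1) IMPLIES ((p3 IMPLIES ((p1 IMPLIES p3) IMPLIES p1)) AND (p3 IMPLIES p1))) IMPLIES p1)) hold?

T

p3 AND p1 = T AND F = F
p3 IMPLIES p1 = T IMPLIES F = F
(p3 AND p1) IMPLIES (p3 IMPLIES p1) = F IMPLIES F = T
p1 IMPLIES p3 = F IMPLIES T = T
(p1 IMPLIES p3) IMPLIES p1 = T IMPLIES F = F
p1 IMPLIES p3 = F IMPLIES T = T
(p1 IMPLIES p3) IMPLIES p1 = T IMPLIES F = F
p3 IMPLIES ((p1 IMPLIES p3) IMPLIES p1) = T IMPLIES F = F
p3 IMPLIES p1 = T IMPLIES F = F
(p3 IMPLIES ((p1 IMPLIES p3) IMPLIES p1)) AND (p3 IMPLIES p1) = F AND F = F
((p1 IMPLIES p3) IMPLIES p1) IMPLIES ((p3 IMPLIES ((p1 IMPLIES p3) IMPLIES p1)) AND (p3 IMPLIES p1)) = F IMPLIES F = T
(((p1 IMPLIES p3) IMPLIES p1) IMPLIES ((p3 IMPLIES ((p1 IMPLIES p3) IMPLIES p1)) AND (p3 IMPLIES p1))) IMPLIES p1 = T IMPLIES F = F
((p3 AND p1) IMPLIES (p3 IMPLIES p1)) IMPLIES ((((p1 IMPLIES p3) IMPLIES p1) IMPLIES ((p3 IMPLIES ((p1 IMPLIES p3) IMPLIES p1)) AND (p3 IMPLIES p1))) IMPLIES p1) = T IMPLIES F = F
p1 IMPLIES (((p3 AND p1) IMPLIES (p3 IMPLIES p1)) IMPLIES ((((p1 IMPLIES p3) IMPLIES p1) IMPLIES ((p3 IMPLIES ((p1 IMPLIES p3) IMPLIES p1)) AND (p3 IMPLIES p1))) IMPLIES p1)) = F IMPLIES F = T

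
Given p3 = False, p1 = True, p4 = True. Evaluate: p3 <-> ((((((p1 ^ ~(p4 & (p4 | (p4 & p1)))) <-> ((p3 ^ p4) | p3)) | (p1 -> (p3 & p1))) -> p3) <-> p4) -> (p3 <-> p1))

p4 & p1 = True & True = True
p4 | (p4 & p1) = True | True = True
p4 & (p4 | (p4 & p1)) = True & True = True
~(p4 & (p4 | (p4 & p1))) = ~True = False
p1 ^ ~(p4 & (p4 | (p4 & p1))) = True ^ False = True
p3 ^ p4 = False ^ True = True
(p3 ^ p4) | p3 = True | False = True
(p1 ^ ~(p4 & (p4 | (p4 & p1)))) <-> ((p3 ^ p4) | p3) = True <-> True = True
p3 & p1 = False & True = False
p1 -> (p3 & p1) = True -> False = False
((p1 ^ ~(p4 & (p4 | (p4 & p1)))) <-> ((p3 ^ p4) | p3)) | (p1 -> (p3 & p1)) = True | False = True
(((p1 ^ ~(p4 & (p4 | (p4 & p1)))) <-> ((p3 ^ p4) | p3)) | (p1 -> (p3 & p1))) -> p3 = True -> False = False
((((p1 ^ ~(p4 & (p4 | (p4 & p1)))) <-> ((p3 ^ p4) | p3)) | (p1 -> (p3 & p1))) -> p3) <-> p4 = False <-> True = False
p3 <-> p1 = False <-> True = False
(((((p1 ^ ~(p4 & (p4 | (p4 & p1)))) <-> ((p3 ^ p4) | p3)) | (p1 -> (p3 & p1))) -> p3) <-> p4) -> (p3 <-> p1) = False -> False = True
p3 <-> ((((((p1 ^ ~(p4 & (p4 | (p4 & p1)))) <-> ((p3 ^ p4) | p3)) | (p1 -> (p3 & p1))) -> p3) <-> p4) -> (p3 <-> p1)) = False <-> True = False

False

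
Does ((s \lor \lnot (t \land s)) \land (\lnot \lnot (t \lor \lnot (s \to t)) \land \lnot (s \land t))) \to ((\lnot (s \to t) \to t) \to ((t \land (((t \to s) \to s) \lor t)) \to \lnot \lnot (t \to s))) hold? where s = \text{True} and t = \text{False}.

\text{True}

t \land s = \text{False} \land \text{True} = \text{False}
\lnot (t \land s) = \lnot \text{False} = \text{True}
s \lor \lnot (t \land s) = \text{True} \lor \text{True} = \text{True}
s \to t = \text{True} \to \text{False} = \text{False}
\lnot (s \to t) = \lnot \text{False} = \text{True}
t \lor \lnot (s \to t) = \text{False} \lor \text{True} = \text{True}
\lnot (t \lor \lnot (s \to t)) = \lnot \text{True} = \text{False}
\lnot \lnot (t \lor \lnot (s \to t)) = \lnot \text{False} = \text{True}
s \land t = \text{True} \land \text{False} = \text{False}
\lnot (s \land t) = \lnot \text{False} = \text{True}
\lnot \lnot (t \lor \lnot (s \to t)) \land \lnot (s \land t) = \text{True} \land \text{True} = \text{True}
(s \lor \lnot (t \land s)) \land (\lnot \lnot (t \lor \lnot (s \to t)) \land \lnot (s \land t)) = \text{True} \land \text{True} = \text{True}
s \to t = \text{True} \to \text{False} = \text{False}
\lnot (s \to t) = \lnot \text{False} = \text{True}
\lnot (s \to t) \to t = \text{True} \to \text{False} = \text{False}
t \to s = \text{False} \to \text{True} = \text{True}
(t \to s) \to s = \text{True} \to \text{True} = \text{True}
((t \to s) \to s) \lor t = \text{True} \lor \text{False} = \text{True}
t \land (((t \to s) \to s) \lor t) = \text{False} \land \text{True} = \text{False}
t \to s = \text{False} \to \text{True} = \text{True}
\lnot (t \to s) = \lnot \text{True} = \text{False}
\lnot \lnot (t \to s) = \lnot \text{False} = \text{True}
(t \land (((t \to s) \to s) \lor t)) \to \lnot \lnot (t \to s) = \text{False} \to \text{True} = \text{True}
(\lnot (s \to t) \to t) \to ((t \land (((t \to s) \to s) \lor t)) \to \lnot \lnot (t \to s)) = \text{False} \to \text{True} = \text{True}
((s \lor \lnot (t \land s)) \land (\lnot \lnot (t \lor \lnot (s \to t)) \land \lnot (s \land t))) \to ((\lnot (s \to t) \to t) \to ((t \land (((t \to s) \to s) \lor t)) \to \lnot \lnot (t \to s))) = \text{True} \to \text{True} = \text{True}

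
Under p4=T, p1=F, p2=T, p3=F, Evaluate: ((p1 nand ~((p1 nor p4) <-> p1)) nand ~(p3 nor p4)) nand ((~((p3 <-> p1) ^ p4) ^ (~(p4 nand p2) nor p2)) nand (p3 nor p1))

p1 nor p4 = F nor T = F
(p1 nor p4) <-> p1 = F <-> F = T
~((p1 nor p4) <-> p1) = ~T = F
p1 nand ~((p1 nor p4) <-> p1) = F nand F = T
p3 nor p4 = F nor T = F
~(p3 nor p4) = ~F = T
(p1 nand ~((p1 nor p4) <-> p1)) nand ~(p3 nor p4) = T nand T = F
p3 <-> p1 = F <-> F = T
(p3 <-> p1) ^ p4 = T ^ T = F
~((p3 <-> p1) ^ p4) = ~F = T
p4 nand p2 = T nand T = F
~(p4 nand p2) = ~F = T
~(p4 nand p2) nor p2 = T nor T = F
~((p3 <-> p1) ^ p4) ^ (~(p4 nand p2) nor p2) = T ^ F = T
p3 nor p1 = F nor F = T
(~((p3 <-> p1) ^ p4) ^ (~(p4 nand p2) nor p2)) nand (p3 nor p1) = T nand T = F
((p1 nand ~((p1 nor p4) <-> p1)) nand ~(p3 nor p4)) nand ((~((p3 <-> p1) ^ p4) ^ (~(p4 nand p2) nor p2)) nand (p3 nor p1)) = F nand F = T

T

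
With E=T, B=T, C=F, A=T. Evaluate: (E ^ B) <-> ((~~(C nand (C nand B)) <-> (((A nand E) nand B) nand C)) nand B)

T

Substituting E=T, B=T, C=F, A=T:
E ^ B = T ^ T = F
C nand B = F nand T = T
C nand (C nand B) = F nand T = T
~(C nand (C nand B)) = ~T = F
~~(C nand (C nand B)) = ~F = T
A nand E = T nand T = F
(A nand E) nand B = F nand T = T
((A nand E) nand B) nand C = T nand F = T
~~(C nand (C nand B)) <-> (((A nand E) nand B) nand C) = T <-> T = T
(~~(C nand (C nand B)) <-> (((A nand E) nand B) nand C)) nand B = T nand T = F
(E ^ B) <-> ((~~(C nand (C nand B)) <-> (((A nand E) nand B) nand C)) nand B) = F <-> F = T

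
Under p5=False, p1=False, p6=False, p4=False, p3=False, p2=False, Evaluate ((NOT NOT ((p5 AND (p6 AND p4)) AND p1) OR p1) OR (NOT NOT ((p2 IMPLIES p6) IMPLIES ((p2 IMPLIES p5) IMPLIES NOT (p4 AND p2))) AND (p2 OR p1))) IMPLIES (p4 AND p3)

True

Substituting p5=False, p1=False, p6=False, p4=False, p3=False, p2=False:
p6 AND p4 = False AND False = False
p5 AND (p6 AND p4) = False AND False = False
(p5 AND (p6 AND p4)) AND p1 = False AND False = False
NOT ((p5 AND (p6 AND p4)) AND p1) = NOT False = True
NOT NOT ((p5 AND (p6 AND p4)) AND p1) = NOT True = False
NOT NOT ((p5 AND (p6 AND p4)) AND p1) OR p1 = False OR False = False
p2 IMPLIES p6 = False IMPLIES False = True
p2 IMPLIES p5 = False IMPLIES False = True
p4 AND p2 = False AND False = False
NOT (p4 AND p2) = NOT False = True
(p2 IMPLIES p5) IMPLIES NOT (p4 AND p2) = True IMPLIES True = True
(p2 IMPLIES p6) IMPLIES ((p2 IMPLIES p5) IMPLIES NOT (p4 AND p2)) = True IMPLIES True = True
NOT ((p2 IMPLIES p6) IMPLIES ((p2 IMPLIES p5) IMPLIES NOT (p4 AND p2))) = NOT True = False
NOT NOT ((p2 IMPLIES p6) IMPLIES ((p2 IMPLIES p5) IMPLIES NOT (p4 AND p2))) = NOT False = True
p2 OR p1 = False OR False = False
NOT NOT ((p2 IMPLIES p6) IMPLIES ((p2 IMPLIES p5) IMPLIES NOT (p4 AND p2))) AND (p2 OR p1) = True AND False = False
(NOT NOT ((p5 AND (p6 AND p4)) AND p1) OR p1) OR (NOT NOT ((p2 IMPLIES p6) IMPLIES ((p2 IMPLIES p5) IMPLIES NOT (p4 AND p2))) AND (p2 OR p1)) = False OR False = False
p4 AND p3 = False AND False = False
((NOT NOT ((p5 AND (p6 AND p4)) AND p1) OR p1) OR (NOT NOT ((p2 IMPLIES p6) IMPLIES ((p2 IMPLIES p5) IMPLIES NOT (p4 AND p2))) AND (p2 OR p1))) IMPLIES (p4 AND p3) = False IMPLIES False = True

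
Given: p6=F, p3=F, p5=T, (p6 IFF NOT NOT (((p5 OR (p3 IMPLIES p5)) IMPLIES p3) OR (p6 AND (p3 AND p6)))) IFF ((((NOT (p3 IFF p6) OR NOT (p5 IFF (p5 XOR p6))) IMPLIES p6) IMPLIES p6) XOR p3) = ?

p3 IMPLIES p5 = F IMPLIES T = T
p5 OR (p3 IMPLIES p5) = T OR T = T
(p5 OR (p3 IMPLIES p5)) IMPLIES p3 = T IMPLIES F = F
p3 AND p6 = F AND F = F
p6 AND (p3 AND p6) = F AND F = F
((p5 OR (p3 IMPLIES p5)) IMPLIES p3) OR (p6 AND (p3 AND p6)) = F OR F = F
NOT (((p5 OR (p3 IMPLIES p5)) IMPLIES p3) OR (p6 AND (p3 AND p6))) = NOT F = T
NOT NOT (((p5 OR (p3 IMPLIES p5)) IMPLIES p3) OR (p6 AND (p3 AND p6))) = NOT T = F
p6 IFF NOT NOT (((p5 OR (p3 IMPLIES p5)) IMPLIES p3) OR (p6 AND (p3 AND p6))) = F IFF F = T
p3 IFF p6 = F IFF F = T
NOT (p3 IFF p6) = NOT T = F
p5 XOR p6 = T XOR F = T
p5 IFF (p5 XOR p6) = T IFF T = T
NOT (p5 IFF (p5 XOR p6)) = NOT T = F
NOT (p3 IFF p6) OR NOT (p5 IFF (p5 XOR p6)) = F OR F = F
(NOT (p3 IFF p6) OR NOT (p5 IFF (p5 XOR p6))) IMPLIES p6 = F IMPLIES F = T
((NOT (p3 IFF p6) OR NOT (p5 IFF (p5 XOR p6))) IMPLIES p6) IMPLIES p6 = T IMPLIES F = F
(((NOT (p3 IFF p6) OR NOT (p5 IFF (p5 XOR p6))) IMPLIES p6) IMPLIES p6) XOR p3 = F XOR F = F
(p6 IFF NOT NOT (((p5 OR (p3 IMPLIES p5)) IMPLIES p3) OR (p6 AND (p3 AND p6)))) IFF ((((NOT (p3 IFF p6) OR NOT (p5 IFF (p5 XOR p6))) IMPLIES p6) IMPLIES p6) XOR p3) = T IFF F = F

F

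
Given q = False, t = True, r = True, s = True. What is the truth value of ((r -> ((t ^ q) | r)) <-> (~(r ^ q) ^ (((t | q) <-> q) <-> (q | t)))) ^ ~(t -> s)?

False

Substituting q=False, t=True, r=True, s=True:
t ^ q = True ^ False = True
(t ^ q) | r = True | True = True
r -> ((t ^ q) | r) = True -> True = True
r ^ q = True ^ False = True
~(r ^ q) = ~True = False
t | q = True | False = True
(t | q) <-> q = True <-> False = False
q | t = False | True = True
((t | q) <-> q) <-> (q | t) = False <-> True = False
~(r ^ q) ^ (((t | q) <-> q) <-> (q | t)) = False ^ False = False
(r -> ((t ^ q) | r)) <-> (~(r ^ q) ^ (((t | q) <-> q) <-> (q | t))) = True <-> False = False
t -> s = True -> True = True
~(t -> s) = ~True = False
((r -> ((t ^ q) | r)) <-> (~(r ^ q) ^ (((t | q) <-> q) <-> (q | t)))) ^ ~(t -> s) = False ^ False = False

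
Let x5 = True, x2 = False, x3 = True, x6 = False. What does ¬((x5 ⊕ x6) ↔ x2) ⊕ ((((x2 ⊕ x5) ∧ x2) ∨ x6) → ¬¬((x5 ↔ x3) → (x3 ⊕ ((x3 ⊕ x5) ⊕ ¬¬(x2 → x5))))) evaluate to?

x5 ⊕ x6 = True ⊕ False = True
(x5 ⊕ x6) ↔ x2 = True ↔ False = False
¬((x5 ⊕ x6) ↔ x2) = ¬False = True
x2 ⊕ x5 = False ⊕ True = True
(x2 ⊕ x5) ∧ x2 = True ∧ False = False
((x2 ⊕ x5) ∧ x2) ∨ x6 = False ∨ False = False
x5 ↔ x3 = True ↔ True = True
x3 ⊕ x5 = True ⊕ True = False
x2 → x5 = False → True = True
¬(x2 → x5) = ¬True = False
¬¬(x2 → x5) = ¬False = True
(x3 ⊕ x5) ⊕ ¬¬(x2 → x5) = False ⊕ True = True
x3 ⊕ ((x3 ⊕ x5) ⊕ ¬¬(x2 → x5)) = True ⊕ True = False
(x5 ↔ x3) → (x3 ⊕ ((x3 ⊕ x5) ⊕ ¬¬(x2 → x5))) = True → False = False
¬((x5 ↔ x3) → (x3 ⊕ ((x3 ⊕ x5) ⊕ ¬¬(x2 → x5)))) = ¬False = True
¬¬((x5 ↔ x3) → (x3 ⊕ ((x3 ⊕ x5) ⊕ ¬¬(x2 → x5)))) = ¬True = False
(((x2 ⊕ x5) ∧ x2) ∨ x6) → ¬¬((x5 ↔ x3) → (x3 ⊕ ((x3 ⊕ x5) ⊕ ¬¬(x2 → x5)))) = False → False = True
¬((x5 ⊕ x6) ↔ x2) ⊕ ((((x2 ⊕ x5) ∧ x2) ∨ x6) → ¬¬((x5 ↔ x3) → (x3 ⊕ ((x3 ⊕ x5) ⊕ ¬¬(x2 → x5))))) = True ⊕ True = False

False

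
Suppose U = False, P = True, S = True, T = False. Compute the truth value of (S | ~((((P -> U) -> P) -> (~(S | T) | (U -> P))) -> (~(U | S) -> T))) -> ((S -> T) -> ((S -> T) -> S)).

True

Substituting U=False, P=True, S=True, T=False:
P -> U = True -> False = False
(P -> U) -> P = False -> True = True
S | T = True | False = True
~(S | T) = ~True = False
U -> P = False -> True = True
~(S | T) | (U -> P) = False | True = True
((P -> U) -> P) -> (~(S | T) | (U -> P)) = True -> True = True
U | S = False | True = True
~(U | S) = ~True = False
~(U | S) -> T = False -> False = True
(((P -> U) -> P) -> (~(S | T) | (U -> P))) -> (~(U | S) -> T) = True -> True = True
~((((P -> U) -> P) -> (~(S | T) | (U -> P))) -> (~(U | S) -> T)) = ~True = False
S | ~((((P -> U) -> P) -> (~(S | T) | (U -> P))) -> (~(U | S) -> T)) = True | False = True
S -> T = True -> False = False
S -> T = True -> False = False
(S -> T) -> S = False -> True = True
(S -> T) -> ((S -> T) -> S) = False -> True = True
(S | ~((((P -> U) -> P) -> (~(S | T) | (U -> P))) -> (~(U | S) -> T))) -> ((S -> T) -> ((S -> T) -> S)) = True -> True = True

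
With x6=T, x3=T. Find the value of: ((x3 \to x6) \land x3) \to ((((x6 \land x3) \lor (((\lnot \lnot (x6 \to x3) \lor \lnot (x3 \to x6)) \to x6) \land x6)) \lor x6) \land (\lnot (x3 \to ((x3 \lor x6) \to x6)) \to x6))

x3 \to x6 = T \to T = T
(x3 \to x6) \land x3 = T \land T = T
x6 \land x3 = T \land T = T
x6 \to x3 = T \to T = T
\lnot (x6 \to x3) = \lnot T = F
\lnot \lnot (x6 \to x3) = \lnot F = T
x3 \to x6 = T \to T = T
\lnot (x3 \to x6) = \lnot T = F
\lnot \lnot (x6 \to x3) \lor \lnot (x3 \to x6) = T \lor F = T
(\lnot \lnot (x6 \to x3) \lor \lnot (x3 \to x6)) \to x6 = T \to T = T
((\lnot \lnot (x6 \to x3) \lor \lnot (x3 \to x6)) \to x6) \land x6 = T \land T = T
(x6 \land x3) \lor (((\lnot \lnot (x6 \to x3) \lor \lnot (x3 \to x6)) \to x6) \land x6) = T \lor T = T
((x6 \land x3) \lor (((\lnot \lnot (x6 \to x3) \lor \lnot (x3 \to x6)) \to x6) \land x6)) \lor x6 = T \lor T = T
x3 \lor x6 = T \lor T = T
(x3 \lor x6) \to x6 = T \to T = T
x3 \to ((x3 \lor x6) \to x6) = T \to T = T
\lnot (x3 \to ((x3 \lor x6) \to x6)) = \lnot T = F
\lnot (x3 \to ((x3 \lor x6) \to x6)) \to x6 = F \to T = T
(((x6 \land x3) \lor (((\lnot \lnot (x6 \to x3) \lor \lnot (x3 \to x6)) \to x6) \land x6)) \lor x6) \land (\lnot (x3 \to ((x3 \lor x6) \to x6)) \to x6) = T \land T = T
((x3 \to x6) \land x3) \to ((((x6 \land x3) \lor (((\lnot \lnot (x6 \to x3) \lor \lnot (x3 \to x6)) \to x6) \land x6)) \lor x6) \land (\lnot (x3 \to ((x3 \lor x6) \to x6)) \to x6)) = T \to T = T

T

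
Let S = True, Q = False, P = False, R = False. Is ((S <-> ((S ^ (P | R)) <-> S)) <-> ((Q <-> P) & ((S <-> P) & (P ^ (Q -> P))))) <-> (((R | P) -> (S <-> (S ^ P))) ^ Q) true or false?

Substituting S=True, Q=False, P=False, R=False:
P | R = False | False = False
S ^ (P | R) = True ^ False = True
(S ^ (P | R)) <-> S = True <-> True = True
S <-> ((S ^ (P | R)) <-> S) = True <-> True = True
Q <-> P = False <-> False = True
S <-> P = True <-> False = False
Q -> P = False -> False = True
P ^ (Q -> P) = False ^ True = True
(S <-> P) & (P ^ (Q -> P)) = False & True = False
(Q <-> P) & ((S <-> P) & (P ^ (Q -> P))) = True & False = False
(S <-> ((S ^ (P | R)) <-> S)) <-> ((Q <-> P) & ((S <-> P) & (P ^ (Q -> P)))) = True <-> False = False
R | P = False | False = False
S ^ P = True ^ False = True
S <-> (S ^ P) = True <-> True = True
(R | P) -> (S <-> (S ^ P)) = False -> True = True
((R | P) -> (S <-> (S ^ P))) ^ Q = True ^ False = True
((S <-> ((S ^ (P | R)) <-> S)) <-> ((Q <-> P) & ((S <-> P) & (P ^ (Q -> P))))) <-> (((R | P) -> (S <-> (S ^ P))) ^ Q) = False <-> True = False

False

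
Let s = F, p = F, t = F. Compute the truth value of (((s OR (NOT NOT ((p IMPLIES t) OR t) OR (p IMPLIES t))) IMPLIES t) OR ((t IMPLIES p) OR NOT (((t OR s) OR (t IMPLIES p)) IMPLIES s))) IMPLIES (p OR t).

p IMPLIES t = F IMPLIES F = T
(p IMPLIES t) OR t = T OR F = T
NOT ((p IMPLIES t) OR t) = NOT T = F
NOT NOT ((p IMPLIES t) OR t) = NOT F = T
p IMPLIES t = F IMPLIES F = T
NOT NOT ((p IMPLIES t) OR t) OR (p IMPLIES t) = T OR T = T
s OR (NOT NOT ((p IMPLIES t) OR t) OR (p IMPLIES t)) = F OR T = T
(s OR (NOT NOT ((p IMPLIES t) OR t) OR (p IMPLIES t))) IMPLIES t = T IMPLIES F = F
t IMPLIES p = F IMPLIES F = T
t OR s = F OR F = F
t IMPLIES p = F IMPLIES F = T
(t OR s) OR (t IMPLIES p) = F OR T = T
((t OR s) OR (t IMPLIES p)) IMPLIES s = T IMPLIES F = F
NOT (((t OR s) OR (t IMPLIES p)) IMPLIES s) = NOT F = T
(t IMPLIES p) OR NOT (((t OR s) OR (t IMPLIES p)) IMPLIES s) = T OR T = T
((s OR (NOT NOT ((p IMPLIES t) OR t) OR (p IMPLIES t))) IMPLIES t) OR ((t IMPLIES p) OR NOT (((t OR s) OR (t IMPLIES p)) IMPLIES s)) = F OR T = T
p OR t = F OR F = F
(((s OR (NOT NOT ((p IMPLIES t) OR t) OR (p IMPLIES t))) IMPLIES t) OR ((t IMPLIES p) OR NOT (((t OR s) OR (t IMPLIES p)) IMPLIES s))) IMPLIES (p OR t) = T IMPLIES F = F

F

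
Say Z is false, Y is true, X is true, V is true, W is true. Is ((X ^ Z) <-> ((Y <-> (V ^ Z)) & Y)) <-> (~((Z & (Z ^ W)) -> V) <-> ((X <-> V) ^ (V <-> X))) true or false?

X ^ Z = T ^ F = T
V ^ Z = T ^ F = T
Y <-> (V ^ Z) = T <-> T = T
(Y <-> (V ^ Z)) & Y = T & T = T
(X ^ Z) <-> ((Y <-> (V ^ Z)) & Y) = T <-> T = T
Z ^ W = F ^ T = T
Z & (Z ^ W) = F & T = F
(Z & (Z ^ W)) -> V = F -> T = T
~((Z & (Z ^ W)) -> V) = ~T = F
X <-> V = T <-> T = T
V <-> X = T <-> T = T
(X <-> V) ^ (V <-> X) = T ^ T = F
~((Z & (Z ^ W)) -> V) <-> ((X <-> V) ^ (V <-> X)) = F <-> F = T
((X ^ Z) <-> ((Y <-> (V ^ Z)) & Y)) <-> (~((Z & (Z ^ W)) -> V) <-> ((X <-> V) ^ (V <-> X))) = T <-> T = T

T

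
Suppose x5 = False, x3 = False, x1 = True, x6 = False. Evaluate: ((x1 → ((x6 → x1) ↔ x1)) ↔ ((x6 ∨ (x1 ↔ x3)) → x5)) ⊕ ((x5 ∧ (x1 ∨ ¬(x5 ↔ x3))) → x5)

x6 → x1 = False → True = True
(x6 → x1) ↔ x1 = True ↔ True = True
x1 → ((x6 → x1) ↔ x1) = True → True = True
x1 ↔ x3 = True ↔ False = False
x6 ∨ (x1 ↔ x3) = False ∨ False = False
(x6 ∨ (x1 ↔ x3)) → x5 = False → False = True
(x1 → ((x6 → x1) ↔ x1)) ↔ ((x6 ∨ (x1 ↔ x3)) → x5) = True ↔ True = True
x5 ↔ x3 = False ↔ False = True
¬(x5 ↔ x3) = ¬True = False
x1 ∨ ¬(x5 ↔ x3) = True ∨ False = True
x5 ∧ (x1 ∨ ¬(x5 ↔ x3)) = False ∧ True = False
(x5 ∧ (x1 ∨ ¬(x5 ↔ x3))) → x5 = False → False = True
((x1 → ((x6 → x1) ↔ x1)) ↔ ((x6 ∨ (x1 ↔ x3)) → x5)) ⊕ ((x5 ∧ (x1 ∨ ¬(x5 ↔ x3))) → x5) = True ⊕ True = False

False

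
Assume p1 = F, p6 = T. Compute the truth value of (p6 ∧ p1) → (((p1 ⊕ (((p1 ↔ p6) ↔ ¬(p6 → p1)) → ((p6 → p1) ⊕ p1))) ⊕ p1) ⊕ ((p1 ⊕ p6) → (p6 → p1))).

p6 ∧ p1 = T ∧ F = F
p1 ↔ p6 = F ↔ T = F
p6 → p1 = T → F = F
¬(p6 → p1) = ¬F = T
(p1 ↔ p6) ↔ ¬(p6 → p1) = F ↔ T = F
p6 → p1 = T → F = F
(p6 → p1) ⊕ p1 = F ⊕ F = F
((p1 ↔ p6) ↔ ¬(p6 → p1)) → ((p6 → p1) ⊕ p1) = F → F = T
p1 ⊕ (((p1 ↔ p6) ↔ ¬(p6 → p1)) → ((p6 → p1) ⊕ p1)) = F ⊕ T = T
(p1 ⊕ (((p1 ↔ p6) ↔ ¬(p6 → p1)) → ((p6 → p1) ⊕ p1))) ⊕ p1 = T ⊕ F = T
p1 ⊕ p6 = F ⊕ T = T
p6 → p1 = T → F = F
(p1 ⊕ p6) → (p6 → p1) = T → F = F
((p1 ⊕ (((p1 ↔ p6) ↔ ¬(p6 → p1)) → ((p6 → p1) ⊕ p1))) ⊕ p1) ⊕ ((p1 ⊕ p6) → (p6 → p1)) = T ⊕ F = T
(p6 ∧ p1) → (((p1 ⊕ (((p1 ↔ p6) ↔ ¬(p6 → p1)) → ((p6 → p1) ⊕ p1))) ⊕ p1) ⊕ ((p1 ⊕ p6) → (p6 → p1))) = F → T = T

T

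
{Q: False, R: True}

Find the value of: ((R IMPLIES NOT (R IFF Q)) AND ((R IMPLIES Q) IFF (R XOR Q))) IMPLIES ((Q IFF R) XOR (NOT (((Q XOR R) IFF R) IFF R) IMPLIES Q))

True

Substituting Q=False, R=True:
R IFF Q = True IFF False = False
NOT (R IFF Q) = NOT False = True
R IMPLIES NOT (R IFF Q) = True IMPLIES True = True
R IMPLIES Q = True IMPLIES False = False
R XOR Q = True XOR False = True
(R IMPLIES Q) IFF (R XOR Q) = False IFF True = False
(R IMPLIES NOT (R IFF Q)) AND ((R IMPLIES Q) IFF (R XOR Q)) = True AND False = False
Q IFF R = False IFF True = False
Q XOR R = False XOR True = True
(Q XOR R) IFF R = True IFF True = True
((Q XOR R) IFF R) IFF R = True IFF True = True
NOT (((Q XOR R) IFF R) IFF R) = NOT True = False
NOT (((Q XOR R) IFF R) IFF R) IMPLIES Q = False IMPLIES False = True
(Q IFF R) XOR (NOT (((Q XOR R) IFF R) IFF R) IMPLIES Q) = False XOR True = True
((R IMPLIES NOT (R IFF Q)) AND ((R IMPLIES Q) IFF (R XOR Q))) IMPLIES ((Q IFF R) XOR (NOT (((Q XOR R) IFF R) IFF R) IMPLIES Q)) = False IMPLIES True = True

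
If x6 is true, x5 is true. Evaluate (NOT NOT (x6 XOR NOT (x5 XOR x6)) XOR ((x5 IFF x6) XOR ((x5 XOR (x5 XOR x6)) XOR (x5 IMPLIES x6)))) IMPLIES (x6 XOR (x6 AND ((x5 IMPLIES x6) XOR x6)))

x5 XOR x6 = T XOR T = F
NOT (x5 XOR x6) = NOT F = T
x6 XOR NOT (x5 XOR x6) = T XOR T = F
NOT (x6 XOR NOT (x5 XOR x6)) = NOT F = T
NOT NOT (x6 XOR NOT (x5 XOR x6)) = NOT T = F
x5 IFF x6 = T IFF T = T
x5 XOR x6 = T XOR T = F
x5 XOR (x5 XOR x6) = T XOR F = T
x5 IMPLIES x6 = T IMPLIES T = T
(x5 XOR (x5 XOR x6)) XOR (x5 IMPLIES x6) = T XOR T = F
(x5 IFF x6) XOR ((x5 XOR (x5 XOR x6)) XOR (x5 IMPLIES x6)) = T XOR F = T
NOT NOT (x6 XOR NOT (x5 XOR x6)) XOR ((x5 IFF x6) XOR ((x5 XOR (x5 XOR x6)) XOR (x5 IMPLIES x6))) = F XOR T = T
x5 IMPLIES x6 = T IMPLIES T = T
(x5 IMPLIES x6) XOR x6 = T XOR T = F
x6 AND ((x5 IMPLIES x6) XOR x6) = T AND F = F
x6 XOR (x6 AND ((x5 IMPLIES x6) XOR x6)) = T XOR F = T
(NOT NOT (x6 XOR NOT (x5 XOR x6)) XOR ((x5 IFF x6) XOR ((x5 XOR (x5 XOR x6)) XOR (x5 IMPLIES x6)))) IMPLIES (x6 XOR (x6 AND ((x5 IMPLIES x6) XOR x6))) = T IMPLIES T = T

T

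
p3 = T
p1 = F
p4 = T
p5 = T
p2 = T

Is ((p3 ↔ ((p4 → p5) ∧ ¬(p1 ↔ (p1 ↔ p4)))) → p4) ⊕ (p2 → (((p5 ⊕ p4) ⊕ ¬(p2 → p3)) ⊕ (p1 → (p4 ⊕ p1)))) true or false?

F

p4 → p5 = T → T = T
p1 ↔ p4 = F ↔ T = F
p1 ↔ (p1 ↔ p4) = F ↔ F = T
¬(p1 ↔ (p1 ↔ p4)) = ¬T = F
(p4 → p5) ∧ ¬(p1 ↔ (p1 ↔ p4)) = T ∧ F = F
p3 ↔ ((p4 → p5) ∧ ¬(p1 ↔ (p1 ↔ p4))) = T ↔ F = F
(p3 ↔ ((p4 → p5) ∧ ¬(p1 ↔ (p1 ↔ p4)))) → p4 = F → T = T
p5 ⊕ p4 = T ⊕ T = F
p2 → p3 = T → T = T
¬(p2 → p3) = ¬T = F
(p5 ⊕ p4) ⊕ ¬(p2 → p3) = F ⊕ F = F
p4 ⊕ p1 = T ⊕ F = T
p1 → (p4 ⊕ p1) = F → T = T
((p5 ⊕ p4) ⊕ ¬(p2 → p3)) ⊕ (p1 → (p4 ⊕ p1)) = F ⊕ T = T
p2 → (((p5 ⊕ p4) ⊕ ¬(p2 → p3)) ⊕ (p1 → (p4 ⊕ p1))) = T → T = T
((p3 ↔ ((p4 → p5) ∧ ¬(p1 ↔ (p1 ↔ p4)))) → p4) ⊕ (p2 → (((p5 ⊕ p4) ⊕ ¬(p2 → p3)) ⊕ (p1 → (p4 ⊕ p1)))) = T ⊕ T = F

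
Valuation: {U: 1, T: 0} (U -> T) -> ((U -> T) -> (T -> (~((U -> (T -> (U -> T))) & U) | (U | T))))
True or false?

1

Substituting U=1, T=0:
U -> T = 1 -> 0 = 0
U -> T = 1 -> 0 = 0
U -> T = 1 -> 0 = 0
T -> (U -> T) = 0 -> 0 = 1
U -> (T -> (U -> T)) = 1 -> 1 = 1
(U -> (T -> (U -> T))) & U = 1 & 1 = 1
~((U -> (T -> (U -> T))) & U) = ~1 = 0
U | T = 1 | 0 = 1
~((U -> (T -> (U -> T))) & U) | (U | T) = 0 | 1 = 1
T -> (~((U -> (T -> (U -> T))) & U) | (U | T)) = 0 -> 1 = 1
(U -> T) -> (T -> (~((U -> (T -> (U -> T))) & U) | (U | T))) = 0 -> 1 = 1
(U -> T) -> ((U -> T) -> (T -> (~((U -> (T -> (U -> T))) & U) | (U | T)))) = 0 -> 1 = 1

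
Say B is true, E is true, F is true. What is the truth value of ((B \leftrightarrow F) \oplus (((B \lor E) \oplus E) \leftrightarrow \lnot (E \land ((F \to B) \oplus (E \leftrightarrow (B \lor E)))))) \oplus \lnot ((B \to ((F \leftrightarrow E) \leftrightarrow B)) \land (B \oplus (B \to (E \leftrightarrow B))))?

\text{False}

Substituting B=\text{True}, E=\text{True}, F=\text{True}:
B \leftrightarrow F = \text{True} \leftrightarrow \text{True} = \text{True}
B \lor E = \text{True} \lor \text{True} = \text{True}
(B \lor E) \oplus E = \text{True} \oplus \text{True} = \text{False}
F \to B = \text{True} \to \text{True} = \text{True}
B \lor E = \text{True} \lor \text{True} = \text{True}
E \leftrightarrow (B \lor E) = \text{True} \leftrightarrow \text{True} = \text{True}
(F \to B) \oplus (E \leftrightarrow (B \lor E)) = \text{True} \oplus \text{True} = \text{False}
E \land ((F \to B) \oplus (E \leftrightarrow (B \lor E))) = \text{True} \land \text{False} = \text{False}
\lnot (E \land ((F \to B) \oplus (E \leftrightarrow (B \lor E)))) = \lnot \text{False} = \text{True}
((B \lor E) \oplus E) \leftrightarrow \lnot (E \land ((F \to B) \oplus (E \leftrightarrow (B \lor E)))) = \text{False} \leftrightarrow \text{True} = \text{False}
(B \leftrightarrow F) \oplus (((B \lor E) \oplus E) \leftrightarrow \lnot (E \land ((F \to B) \oplus (E \leftrightarrow (B \lor E))))) = \text{True} \oplus \text{False} = \text{True}
F \leftrightarrow E = \text{True} \leftrightarrow \text{True} = \text{True}
(F \leftrightarrow E) \leftrightarrow B = \text{True} \leftrightarrow \text{True} = \text{True}
B \to ((F \leftrightarrow E) \leftrightarrow B) = \text{True} \to \text{True} = \text{True}
E \leftrightarrow B = \text{True} \leftrightarrow \text{True} = \text{True}
B \to (E \leftrightarrow B) = \text{True} \to \text{True} = \text{True}
B \oplus (B \to (E \leftrightarrow B)) = \text{True} \oplus \text{True} = \text{False}
(B \to ((F \leftrightarrow E) \leftrightarrow B)) \land (B \oplus (B \to (E \leftrightarrow B))) = \text{True} \land \text{False} = \text{False}
\lnot ((B \to ((F \leftrightarrow E) \leftrightarrow B)) \land (B \oplus (B \to (E \leftrightarrow B)))) = \lnot \text{False} = \text{True}
((B \leftrightarrow F) \oplus (((B \lor E) \oplus E) \leftrightarrow \lnot (E \land ((F \to B) \oplus (E \leftrightarrow (B \lor E)))))) \oplus \lnot ((B \to ((F \leftrightarrow E) \leftrightarrow B)) \land (B \oplus (B \to (E \leftrightarrow B)))) = \text{True} \oplus \text{True} = \text{False}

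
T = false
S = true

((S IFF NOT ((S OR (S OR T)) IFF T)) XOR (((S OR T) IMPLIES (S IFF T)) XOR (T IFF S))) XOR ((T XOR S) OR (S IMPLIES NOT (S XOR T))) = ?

false

S OR T = true OR false = true
S OR (S OR T) = true OR true = true
(S OR (S OR T)) IFF T = true IFF false = false
NOT ((S OR (S OR T)) IFF T) = NOT false = true
S IFF NOT ((S OR (S OR T)) IFF T) = true IFF true = true
S OR T = true OR false = true
S IFF T = true IFF false = false
(S OR T) IMPLIES (S IFF T) = true IMPLIES false = false
T IFF S = false IFF true = false
((S OR T) IMPLIES (S IFF T)) XOR (T IFF S) = false XOR false = false
(S IFF NOT ((S OR (S OR T)) IFF T)) XOR (((S OR T) IMPLIES (S IFF T)) XOR (T IFF S)) = true XOR false = true
T XOR S = false XOR true = true
S XOR T = true XOR false = true
NOT (S XOR T) = NOT true = false
S IMPLIES NOT (S XOR T) = true IMPLIES false = false
(T XOR S) OR (S IMPLIES NOT (S XOR T)) = true OR false = true
((S IFF NOT ((S OR (S OR T)) IFF T)) XOR (((S OR T) IMPLIES (S IFF T)) XOR (T IFF S))) XOR ((T XOR S) OR (S IMPLIES NOT (S XOR T))) = true XOR true = false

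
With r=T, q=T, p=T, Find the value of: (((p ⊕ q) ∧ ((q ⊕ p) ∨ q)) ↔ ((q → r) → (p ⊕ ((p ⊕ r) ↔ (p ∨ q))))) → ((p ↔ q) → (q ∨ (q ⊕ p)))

p ⊕ q = T ⊕ T = F
q ⊕ p = T ⊕ T = F
(q ⊕ p) ∨ q = F ∨ T = T
(p ⊕ q) ∧ ((q ⊕ p) ∨ q) = F ∧ T = F
q → r = T → T = T
p ⊕ r = T ⊕ T = F
p ∨ q = T ∨ T = T
(p ⊕ r) ↔ (p ∨ q) = F ↔ T = F
p ⊕ ((p ⊕ r) ↔ (p ∨ q)) = T ⊕ F = T
(q → r) → (p ⊕ ((p ⊕ r) ↔ (p ∨ q))) = T → T = T
((p ⊕ q) ∧ ((q ⊕ p) ∨ q)) ↔ ((q → r) → (p ⊕ ((p ⊕ r) ↔ (p ∨ q)))) = F ↔ T = F
p ↔ q = T ↔ T = T
q ⊕ p = T ⊕ T = F
q ∨ (q ⊕ p) = T ∨ F = T
(p ↔ q) → (q ∨ (q ⊕ p)) = T → T = T
(((p ⊕ q) ∧ ((q ⊕ p) ∨ q)) ↔ ((q → r) → (p ⊕ ((p ⊕ r) ↔ (p ∨ q))))) → ((p ↔ q) → (q ∨ (q ⊕ p))) = F → T = T

T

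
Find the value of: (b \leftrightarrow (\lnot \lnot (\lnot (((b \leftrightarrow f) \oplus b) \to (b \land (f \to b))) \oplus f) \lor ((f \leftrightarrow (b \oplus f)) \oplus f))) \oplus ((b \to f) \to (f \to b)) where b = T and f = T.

b \leftrightarrow f = T \leftrightarrow T = T
(b \leftrightarrow f) \oplus b = T \oplus T = F
f \to b = T \to T = T
b \land (f \to b) = T \land T = T
((b \leftrightarrow f) \oplus b) \to (b \land (f \to b)) = F \to T = T
\lnot (((b \leftrightarrow f) \oplus b) \to (b \land (f \to b))) = \lnot T = F
\lnot (((b \leftrightarrow f) \oplus b) \to (b \land (f \to b))) \oplus f = F \oplus T = T
\lnot (\lnot (((b \leftrightarrow f) \oplus b) \to (b \land (f \to b))) \oplus f) = \lnot T = F
\lnot \lnot (\lnot (((b \leftrightarrow f) \oplus b) \to (b \land (f \to b))) \oplus f) = \lnot F = T
b \oplus f = T \oplus T = F
f \leftrightarrow (b \oplus f) = T \leftrightarrow F = F
(f \leftrightarrow (b \oplus f)) \oplus f = F \oplus T = T
\lnot \lnot (\lnot (((b \leftrightarrow f) \oplus b) \to (b \land (f \to b))) \oplus f) \lor ((f \leftrightarrow (b \oplus f)) \oplus f) = T \lor T = T
b \leftrightarrow (\lnot \lnot (\lnot (((b \leftrightarrow f) \oplus b) \to (b \land (f \to b))) \oplus f) \lor ((f \leftrightarrow (b \oplus f)) \oplus f)) = T \leftrightarrow T = T
b \to f = T \to T = T
f \to b = T \to T = T
(b \to f) \to (f \to b) = T \to T = T
(b \leftrightarrow (\lnot \lnot (\lnot (((b \leftrightarrow f) \oplus b) \to (b \land (f \to b))) \oplus f) \lor ((f \leftrightarrow (b \oplus f)) \oplus f))) \oplus ((b \to f) \to (f \to b)) = T \oplus T = F

F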